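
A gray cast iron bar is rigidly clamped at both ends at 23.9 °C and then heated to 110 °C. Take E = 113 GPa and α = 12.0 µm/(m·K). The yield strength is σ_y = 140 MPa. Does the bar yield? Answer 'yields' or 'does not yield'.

does not yield

ΔT = 86.10 K. Constrained thermal stress σ = E·α·ΔT = 113.0×10³ MPa × 12.0×10⁻⁶ × 86.10 = 117 MPa (compressive).
Compare to σ_y = 140 MPa: σ < σ_y, so it does not yield.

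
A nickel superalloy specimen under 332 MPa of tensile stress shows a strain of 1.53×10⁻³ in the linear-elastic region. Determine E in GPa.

217 GPa

E = σ/ε = 332 MPa / 1.53×10⁻³ = 217000 MPa = 217 GPa.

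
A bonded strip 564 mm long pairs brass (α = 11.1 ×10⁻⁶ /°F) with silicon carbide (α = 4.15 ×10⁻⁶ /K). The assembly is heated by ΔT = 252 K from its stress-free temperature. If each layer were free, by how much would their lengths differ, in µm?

2250 µm

brass: α = 11.1×10⁻⁶/°F × 9/5 = 20.0×10⁻⁶/K.
Δα = |20.0 − 4.15|×10⁻⁶/K = 15.8×10⁻⁶/K.
ΔL_mismatch = Δα·L·ΔT = 15.8×10⁻⁶ × 564.0 mm × 252.0 K = 2250 µm.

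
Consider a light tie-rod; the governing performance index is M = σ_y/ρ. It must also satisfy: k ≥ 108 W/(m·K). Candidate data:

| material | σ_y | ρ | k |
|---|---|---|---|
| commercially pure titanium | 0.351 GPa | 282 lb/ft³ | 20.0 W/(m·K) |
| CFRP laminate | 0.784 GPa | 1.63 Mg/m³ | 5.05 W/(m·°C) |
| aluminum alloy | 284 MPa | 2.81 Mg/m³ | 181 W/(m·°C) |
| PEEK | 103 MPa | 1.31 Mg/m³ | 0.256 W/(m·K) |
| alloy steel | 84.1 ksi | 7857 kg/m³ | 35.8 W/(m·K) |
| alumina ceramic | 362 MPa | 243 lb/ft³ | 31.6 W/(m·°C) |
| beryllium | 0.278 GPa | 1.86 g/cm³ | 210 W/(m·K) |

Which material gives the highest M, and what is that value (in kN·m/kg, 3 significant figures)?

beryllium, M = 149 kN·m/kg

Screen on constraints: k ≥ 108 W/(m·K). Survivors: aluminum alloy, beryllium.
Convert each candidate to consistent units, then evaluate M:
  aluminum alloy: σ_y = 284.0 MPa, ρ = 2810 kg/m³
  beryllium: σ_y = 278.0 MPa, ρ = 1860 kg/m³
  beryllium: M = 149 kN·m/kg
  aluminum alloy: M = 101 kN·m/kg
Beryllium has the largest M.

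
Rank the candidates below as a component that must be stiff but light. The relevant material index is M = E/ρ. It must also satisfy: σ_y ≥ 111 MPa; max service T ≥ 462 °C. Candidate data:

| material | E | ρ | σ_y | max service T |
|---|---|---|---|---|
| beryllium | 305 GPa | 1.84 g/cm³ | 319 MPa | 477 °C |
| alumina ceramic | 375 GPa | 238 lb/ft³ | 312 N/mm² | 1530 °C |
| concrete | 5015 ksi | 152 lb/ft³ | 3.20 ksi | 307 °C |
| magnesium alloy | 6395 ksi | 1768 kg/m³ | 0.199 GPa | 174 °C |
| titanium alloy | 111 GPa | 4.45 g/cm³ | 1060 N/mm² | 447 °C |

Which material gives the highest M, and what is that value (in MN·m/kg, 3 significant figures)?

beryllium, M = 166 MN·m/kg

Screen on constraints: σ_y ≥ 111 MPa; max service T ≥ 462 °C. Survivors: beryllium, alumina ceramic.
In SI units:
  beryllium: E = 305.0 GPa, ρ = 1840 kg/m³
  alumina ceramic: E = 375.0 GPa, ρ = 3812 kg/m³
  beryllium: M = 166 MN·m/kg
  alumina ceramic: M = 98.4 MN·m/kg
Beryllium has the largest M.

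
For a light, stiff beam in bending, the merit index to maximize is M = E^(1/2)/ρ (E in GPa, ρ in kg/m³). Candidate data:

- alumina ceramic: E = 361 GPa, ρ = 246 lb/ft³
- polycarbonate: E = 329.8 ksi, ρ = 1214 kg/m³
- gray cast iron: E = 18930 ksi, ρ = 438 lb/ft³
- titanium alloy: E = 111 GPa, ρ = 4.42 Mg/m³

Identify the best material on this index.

alumina ceramic

After converting to SI:
  alumina ceramic: E = 361.0 GPa, ρ = 3941 kg/m³
  polycarbonate: E = 2.274 GPa, ρ = 1214 kg/m³
  gray cast iron: E = 130.5 GPa, ρ = 7016 kg/m³
  titanium alloy: E = 111.0 GPa, ρ = 4420 kg/m³
  alumina ceramic: M = 4.82×10⁻³
  titanium alloy: M = 2.38×10⁻³
  gray cast iron: M = 1.63×10⁻³
  polycarbonate: M = 1.24×10⁻³
Alumina ceramic ranks first.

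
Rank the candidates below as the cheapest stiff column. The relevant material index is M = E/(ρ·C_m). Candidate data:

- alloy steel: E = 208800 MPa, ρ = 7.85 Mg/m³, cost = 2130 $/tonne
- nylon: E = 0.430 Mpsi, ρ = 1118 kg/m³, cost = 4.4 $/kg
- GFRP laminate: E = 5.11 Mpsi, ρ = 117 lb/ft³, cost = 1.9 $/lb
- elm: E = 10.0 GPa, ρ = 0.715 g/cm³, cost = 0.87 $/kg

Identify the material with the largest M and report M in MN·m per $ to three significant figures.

Convert each candidate to consistent units, then evaluate M:
  alloy steel: E = 208.8 GPa, ρ = 7850 kg/m³, cost = 2.130 $/kg
  nylon: E = 2.965 GPa, ρ = 1118 kg/m³, cost = 4.400 $/kg
  GFRP laminate: E = 35.23 GPa, ρ = 1874 kg/m³, cost = 4.189 $/kg
  elm: E = 10.00 GPa, ρ = 715.0 kg/m³, cost = 0.8700 $/kg
  elm: M = 16.1 MN·m per $
  alloy steel: M = 12.5 MN·m per $
  GFRP laminate: M = 4.49 MN·m per $
  nylon: M = 0.603 MN·m per $
Elm ranks first.

elm, M = 16.1 MN·m per $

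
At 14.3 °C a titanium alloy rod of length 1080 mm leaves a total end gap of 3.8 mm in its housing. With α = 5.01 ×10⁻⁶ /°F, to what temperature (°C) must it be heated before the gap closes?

α = 5.01×10⁻⁶/°F × 9/5 = 9.02×10⁻⁶/K.
α·L₀·ΔT = 3.8 mm ⇒ ΔT = 3.8 / (9.02×10⁻⁶ × 1080.0) = 390.2 K.
T = 14.3 + 390.2 = 404.5 °C.

404 °C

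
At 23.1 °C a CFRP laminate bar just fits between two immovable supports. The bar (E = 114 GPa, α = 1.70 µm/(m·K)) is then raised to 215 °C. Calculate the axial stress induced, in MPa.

37.2 MPa

ΔT = 191.9 K. Constrained thermal stress σ = E·α·ΔT = 114.0×10³ MPa × 1.70×10⁻⁶ × 191.9 = 37.2 MPa (compressive).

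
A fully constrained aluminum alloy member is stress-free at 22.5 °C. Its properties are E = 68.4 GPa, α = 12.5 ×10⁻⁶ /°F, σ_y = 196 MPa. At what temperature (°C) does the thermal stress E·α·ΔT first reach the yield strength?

150 °C

α = 12.5×10⁻⁶/°F × 9/5 = 22.5×10⁻⁶/K.
E·α·ΔT = 196.0 MPa ⇒ ΔT = 196.0 / (68.40×10³ × 22.5×10⁻⁶) = 127.4 K.
T = 22.5 + 127.4 = 149.9 °C.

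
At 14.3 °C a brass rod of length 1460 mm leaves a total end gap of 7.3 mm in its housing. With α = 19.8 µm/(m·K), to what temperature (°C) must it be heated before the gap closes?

267 °C

α·L₀·ΔT = 7.3 mm ⇒ ΔT = 7.3 / (19.8×10⁻⁶ × 1460.0) = 252.5 K.
T = 14.3 + 252.5 = 266.8 °C.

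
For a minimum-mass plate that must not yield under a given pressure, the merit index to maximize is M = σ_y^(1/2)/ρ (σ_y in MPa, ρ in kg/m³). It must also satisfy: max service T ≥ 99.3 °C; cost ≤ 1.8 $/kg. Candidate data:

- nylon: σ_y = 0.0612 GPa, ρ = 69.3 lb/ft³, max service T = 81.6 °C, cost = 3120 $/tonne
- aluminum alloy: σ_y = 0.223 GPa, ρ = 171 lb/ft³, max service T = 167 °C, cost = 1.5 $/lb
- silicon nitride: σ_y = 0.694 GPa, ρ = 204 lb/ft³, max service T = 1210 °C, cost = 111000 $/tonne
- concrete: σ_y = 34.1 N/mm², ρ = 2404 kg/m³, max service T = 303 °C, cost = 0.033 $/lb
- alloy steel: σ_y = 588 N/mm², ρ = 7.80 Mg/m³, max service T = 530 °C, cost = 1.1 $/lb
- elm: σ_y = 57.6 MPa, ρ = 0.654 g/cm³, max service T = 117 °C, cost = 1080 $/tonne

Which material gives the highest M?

elm

Screen on constraints: max service T ≥ 99.3 °C; cost ≤ 1.8 $/kg. Survivors: concrete, elm.
Putting every candidate on a common basis:
  concrete: σ_y = 34.10 MPa, ρ = 2404 kg/m³
  elm: σ_y = 57.60 MPa, ρ = 654.0 kg/m³
  elm: M = 11.6×10⁻³
  concrete: M = 2.43×10⁻³
Elm ranks first.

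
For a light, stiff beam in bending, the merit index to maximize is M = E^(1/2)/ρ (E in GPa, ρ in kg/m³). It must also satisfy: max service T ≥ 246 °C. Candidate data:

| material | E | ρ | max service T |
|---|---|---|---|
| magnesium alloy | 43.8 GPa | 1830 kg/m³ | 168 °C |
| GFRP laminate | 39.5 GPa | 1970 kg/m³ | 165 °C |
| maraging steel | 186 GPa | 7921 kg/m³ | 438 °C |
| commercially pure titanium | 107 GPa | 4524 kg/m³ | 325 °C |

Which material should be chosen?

Screen on constraints: max service T ≥ 246 °C. Survivors: maraging steel, commercially pure titanium.
Evaluate M for each candidate:
  commercially pure titanium: M = 2.29×10⁻³
  maraging steel: M = 1.72×10⁻³
Highest index: commercially pure titanium.

commercially pure titanium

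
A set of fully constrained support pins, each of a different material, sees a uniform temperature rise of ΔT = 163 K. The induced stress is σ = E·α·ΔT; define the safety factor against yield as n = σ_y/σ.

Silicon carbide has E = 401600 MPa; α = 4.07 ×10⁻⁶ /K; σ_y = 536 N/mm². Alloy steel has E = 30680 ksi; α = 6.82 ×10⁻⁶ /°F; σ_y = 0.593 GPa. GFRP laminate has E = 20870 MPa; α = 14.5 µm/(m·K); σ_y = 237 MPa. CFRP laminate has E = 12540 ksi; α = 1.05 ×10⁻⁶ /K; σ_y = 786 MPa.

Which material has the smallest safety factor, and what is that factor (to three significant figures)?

In consistent units (E in GPa, α in ×10⁻⁶/K, σ_y in MPa):
  silicon carbide: E = 401.6, α = 4.07, σ_y = 536.0 → σ = 266 MPa, n = 2.01
  alloy steel: E = 211.5, α = 12.3, σ_y = 593.0 → σ = 423 MPa, n = 1.40
  GFRP laminate: E = 20.87, α = 14.5, σ_y = 237.0 → σ = 49.3 MPa, n = 4.80
  CFRP laminate: E = 86.46, α = 1.05, σ_y = 786.0 → σ = 14.8 MPa, n = 53.1
Alloy steel has the lowest safety factor, n = 1.40.

alloy steel, n = 1.40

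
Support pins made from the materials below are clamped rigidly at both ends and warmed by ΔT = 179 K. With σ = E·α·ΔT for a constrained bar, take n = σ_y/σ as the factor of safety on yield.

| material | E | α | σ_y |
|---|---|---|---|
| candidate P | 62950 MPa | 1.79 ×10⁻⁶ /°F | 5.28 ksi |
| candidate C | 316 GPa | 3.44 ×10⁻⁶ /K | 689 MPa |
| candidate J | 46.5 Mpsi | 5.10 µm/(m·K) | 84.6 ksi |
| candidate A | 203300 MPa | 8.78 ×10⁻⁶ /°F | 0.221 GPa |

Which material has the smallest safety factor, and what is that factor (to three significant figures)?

In consistent units (E in GPa, α in ×10⁻⁶/K, σ_y in MPa):
  candidate P: E = 62.95, α = 3.22, σ_y = 36.40 → σ = 36.3 MPa, n = 1.00
  candidate C: E = 316.0, α = 3.44, σ_y = 689.0 → σ = 195 MPa, n = 3.54
  candidate J: E = 320.6, α = 5.10, σ_y = 583.3 → σ = 293 MPa, n = 1.99
  candidate A: E = 203.3, α = 15.8, σ_y = 221.0 → σ = 575 MPa, n = 0.384
The minimum is candidate A at n = 0.384.

candidate A, n = 0.384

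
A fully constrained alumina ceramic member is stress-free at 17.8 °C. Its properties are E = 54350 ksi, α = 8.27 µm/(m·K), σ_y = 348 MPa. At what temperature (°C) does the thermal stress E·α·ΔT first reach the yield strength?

130 °C

E = 54350 ksi = 374.7 GPa.
E·α·ΔT = 348.0 MPa ⇒ ΔT = 348.0 / (374.7×10³ × 8.27×10⁻⁶) = 112.3 K.
T = 17.8 + 112.3 = 130.1 °C.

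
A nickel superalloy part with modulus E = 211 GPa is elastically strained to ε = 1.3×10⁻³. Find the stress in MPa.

274 MPa

σ = E·ε = 211000 MPa × 1.3×10⁻³ = 274 MPa.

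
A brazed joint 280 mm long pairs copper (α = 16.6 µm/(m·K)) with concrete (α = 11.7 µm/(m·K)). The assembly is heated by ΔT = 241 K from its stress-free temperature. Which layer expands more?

copper

α(copper) = 16.6×10⁻⁶/K vs α(concrete) = 11.7×10⁻⁶/K.
Higher α expands more for the same ΔT: copper.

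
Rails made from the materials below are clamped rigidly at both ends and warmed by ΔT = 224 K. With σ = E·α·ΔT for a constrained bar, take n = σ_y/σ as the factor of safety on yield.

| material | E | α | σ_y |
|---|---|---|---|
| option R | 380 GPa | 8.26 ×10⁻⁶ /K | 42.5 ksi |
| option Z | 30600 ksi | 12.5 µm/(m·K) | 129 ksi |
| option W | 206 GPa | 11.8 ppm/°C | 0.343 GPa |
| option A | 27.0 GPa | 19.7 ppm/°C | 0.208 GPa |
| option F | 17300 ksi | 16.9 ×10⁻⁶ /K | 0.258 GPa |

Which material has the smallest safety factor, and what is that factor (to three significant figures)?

With everything in SI (GPa, ×10⁻⁶/K, MPa):
  option R: E = 380.0, α = 8.26, σ_y = 293.0 → σ = 703 MPa, n = 0.417
  option Z: E = 211.0, α = 12.5, σ_y = 889.4 → σ = 591 MPa, n = 1.51
  option W: E = 206.0, α = 11.8, σ_y = 343.0 → σ = 544 MPa, n = 0.630
  option A: E = 27.00, α = 19.7, σ_y = 208.0 → σ = 119 MPa, n = 1.75
  option F: E = 119.3, α = 16.9, σ_y = 258.0 → σ = 452 MPa, n = 0.571
Smallest n: option R with n = 0.417.

option R, n = 0.417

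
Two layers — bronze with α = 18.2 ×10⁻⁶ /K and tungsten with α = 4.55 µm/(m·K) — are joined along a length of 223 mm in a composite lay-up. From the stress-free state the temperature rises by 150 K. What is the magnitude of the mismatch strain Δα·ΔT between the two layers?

Δα = |18.2 − 4.55|×10⁻⁶/K = 13.6×10⁻⁶/K.
Mismatch strain = Δα·ΔT = 13.6×10⁻⁶ × 150.0 = 2.05×10⁻³.

2.05×10⁻³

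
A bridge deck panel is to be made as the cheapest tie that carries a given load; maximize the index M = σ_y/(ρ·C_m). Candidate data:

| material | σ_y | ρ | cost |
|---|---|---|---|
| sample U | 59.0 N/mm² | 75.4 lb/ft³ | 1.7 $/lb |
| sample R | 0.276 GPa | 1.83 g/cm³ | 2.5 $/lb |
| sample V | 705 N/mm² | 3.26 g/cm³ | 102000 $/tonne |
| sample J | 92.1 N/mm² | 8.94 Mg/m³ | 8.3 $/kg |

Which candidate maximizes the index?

Normalizing units and computing the index:
  sample U: σ_y = 59.00 MPa, ρ = 1208 kg/m³, cost = 3.748 $/kg
  sample R: σ_y = 276.0 MPa, ρ = 1830 kg/m³, cost = 5.511 $/kg
  sample V: σ_y = 705.0 MPa, ρ = 3260 kg/m³, cost = 102.0 $/kg
  sample J: σ_y = 92.10 MPa, ρ = 8940 kg/m³, cost = 8.300 $/kg
  sample R: M = 27.4 kN·m per $
  sample U: M = 13.0 kN·m per $
  sample V: M = 2.12 kN·m per $
  sample J: M = 1.24 kN·m per $
The maximum is for sample R.

sample R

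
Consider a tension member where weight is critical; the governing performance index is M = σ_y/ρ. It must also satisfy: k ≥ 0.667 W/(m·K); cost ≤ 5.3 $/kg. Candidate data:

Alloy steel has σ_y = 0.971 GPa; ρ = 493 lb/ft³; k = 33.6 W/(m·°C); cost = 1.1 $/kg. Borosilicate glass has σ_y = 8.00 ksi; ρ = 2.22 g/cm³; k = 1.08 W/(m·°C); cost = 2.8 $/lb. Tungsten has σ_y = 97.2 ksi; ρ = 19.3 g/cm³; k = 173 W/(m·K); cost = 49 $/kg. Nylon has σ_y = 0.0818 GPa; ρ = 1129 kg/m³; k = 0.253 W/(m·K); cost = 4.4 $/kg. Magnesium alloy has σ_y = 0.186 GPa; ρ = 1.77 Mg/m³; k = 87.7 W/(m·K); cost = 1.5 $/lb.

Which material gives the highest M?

Screen on constraints: k ≥ 0.667 W/(m·K); cost ≤ 5.3 $/kg. Survivors: alloy steel, magnesium alloy.
After converting to SI:
  alloy steel: σ_y = 971.0 MPa, ρ = 7897 kg/m³
  magnesium alloy: σ_y = 186.0 MPa, ρ = 1770 kg/m³
  alloy steel: M = 123 kN·m/kg
  magnesium alloy: M = 105 kN·m/kg
Highest index: alloy steel.

alloy steel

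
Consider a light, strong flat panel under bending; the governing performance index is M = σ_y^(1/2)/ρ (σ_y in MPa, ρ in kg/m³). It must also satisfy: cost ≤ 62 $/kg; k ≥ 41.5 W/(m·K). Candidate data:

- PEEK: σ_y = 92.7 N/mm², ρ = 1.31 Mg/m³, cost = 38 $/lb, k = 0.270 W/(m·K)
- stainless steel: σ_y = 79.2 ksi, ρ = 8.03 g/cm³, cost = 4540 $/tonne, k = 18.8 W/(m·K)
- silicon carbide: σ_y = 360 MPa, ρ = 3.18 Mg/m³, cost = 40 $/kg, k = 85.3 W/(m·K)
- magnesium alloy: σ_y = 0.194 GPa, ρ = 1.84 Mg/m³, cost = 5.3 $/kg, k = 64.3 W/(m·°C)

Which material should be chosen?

magnesium alloy

Screen on constraints: cost ≤ 62 $/kg; k ≥ 41.5 W/(m·K). Survivors: silicon carbide, magnesium alloy.
Normalizing units and computing the index:
  silicon carbide: σ_y = 360.0 MPa, ρ = 3180 kg/m³
  magnesium alloy: σ_y = 194.0 MPa, ρ = 1840 kg/m³
  magnesium alloy: M = 7.57×10⁻³
  silicon carbide: M = 5.97×10⁻³
The maximum is for magnesium alloy.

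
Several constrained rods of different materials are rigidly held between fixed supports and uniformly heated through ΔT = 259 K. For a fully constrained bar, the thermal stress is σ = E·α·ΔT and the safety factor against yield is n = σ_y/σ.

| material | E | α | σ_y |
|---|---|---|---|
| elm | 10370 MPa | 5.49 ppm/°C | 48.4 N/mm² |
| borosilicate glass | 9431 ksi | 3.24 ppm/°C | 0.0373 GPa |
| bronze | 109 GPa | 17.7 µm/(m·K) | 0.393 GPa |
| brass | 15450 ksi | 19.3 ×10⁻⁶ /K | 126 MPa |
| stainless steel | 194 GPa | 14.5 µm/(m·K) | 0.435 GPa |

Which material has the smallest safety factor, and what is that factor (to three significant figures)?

In consistent units (E in GPa, α in ×10⁻⁶/K, σ_y in MPa):
  elm: E = 10.37, α = 5.49, σ_y = 48.40 → σ = 14.7 MPa, n = 3.28
  borosilicate glass: E = 65.02, α = 3.24, σ_y = 37.30 → σ = 54.6 MPa, n = 0.684
  bronze: E = 109.0, α = 17.7, σ_y = 393.0 → σ = 500 MPa, n = 0.786
  brass: E = 106.5, α = 19.3, σ_y = 126.0 → σ = 532 MPa, n = 0.237
  stainless steel: E = 194.0, α = 14.5, σ_y = 435.0 → σ = 729 MPa, n = 0.597
Brass has the lowest safety factor, n = 0.237.

brass, n = 0.237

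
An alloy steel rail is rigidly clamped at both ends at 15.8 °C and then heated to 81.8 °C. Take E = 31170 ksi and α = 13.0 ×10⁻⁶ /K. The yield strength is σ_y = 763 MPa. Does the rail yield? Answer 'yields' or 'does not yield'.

does not yield

E = 31170 ksi = 214.9 GPa.
ΔT = 66.00 K. Constrained thermal stress σ = E·α·ΔT = 214.9×10³ MPa × 13.0×10⁻⁶ × 66.00 = 184 MPa (compressive).
Compare to σ_y = 763 MPa: σ < σ_y, so it does not yield.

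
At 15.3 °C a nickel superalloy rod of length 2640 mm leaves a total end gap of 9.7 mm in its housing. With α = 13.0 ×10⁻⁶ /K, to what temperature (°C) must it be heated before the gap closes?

298 °C

α·L₀·ΔT = 9.7 mm ⇒ ΔT = 9.7 / (13.0×10⁻⁶ × 2640.0) = 282.6 K.
T = 15.3 + 282.6 = 297.9 °C.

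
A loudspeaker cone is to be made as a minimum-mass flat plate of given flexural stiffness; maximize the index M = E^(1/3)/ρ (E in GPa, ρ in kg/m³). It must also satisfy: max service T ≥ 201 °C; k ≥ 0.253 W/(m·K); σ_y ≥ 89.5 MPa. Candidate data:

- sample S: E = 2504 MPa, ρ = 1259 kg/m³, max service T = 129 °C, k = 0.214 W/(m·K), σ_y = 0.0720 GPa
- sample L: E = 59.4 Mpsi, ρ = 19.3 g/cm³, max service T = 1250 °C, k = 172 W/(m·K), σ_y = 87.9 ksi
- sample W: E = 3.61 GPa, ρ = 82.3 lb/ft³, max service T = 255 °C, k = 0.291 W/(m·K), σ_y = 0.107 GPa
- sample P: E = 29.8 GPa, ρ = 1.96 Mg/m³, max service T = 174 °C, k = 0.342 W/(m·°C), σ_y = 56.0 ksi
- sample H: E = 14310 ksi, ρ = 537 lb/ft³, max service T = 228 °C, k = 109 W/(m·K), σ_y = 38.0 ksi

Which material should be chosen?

sample W

Screen on constraints: max service T ≥ 201 °C; k ≥ 0.253 W/(m·K); σ_y ≥ 89.5 MPa. Survivors: sample L, sample W, sample H.
After converting to SI:
  sample L: E = 409.5 GPa, ρ = 19300 kg/m³
  sample W: E = 3.610 GPa, ρ = 1318 kg/m³
  sample H: E = 98.66 GPa, ρ = 8602 kg/m³
  sample W: M = 1.16×10⁻³
  sample H: M = 0.537×10⁻³
  sample L: M = 0.385×10⁻³
Sample W ranks first.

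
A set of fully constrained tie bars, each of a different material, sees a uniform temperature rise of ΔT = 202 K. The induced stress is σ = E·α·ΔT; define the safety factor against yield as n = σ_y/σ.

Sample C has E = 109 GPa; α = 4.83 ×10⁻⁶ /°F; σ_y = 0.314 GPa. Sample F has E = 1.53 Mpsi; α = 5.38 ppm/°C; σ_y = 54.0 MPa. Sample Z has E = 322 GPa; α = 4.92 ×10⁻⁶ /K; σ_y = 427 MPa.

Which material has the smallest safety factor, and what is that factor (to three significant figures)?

Per material, after unit conversion:
  sample C: E = 109.0, α = 8.69, σ_y = 314.0 → σ = 191 MPa, n = 1.64
  sample F: E = 10.55, α = 5.38, σ_y = 54.00 → σ = 11.5 MPa, n = 4.71
  sample Z: E = 322.0, α = 4.92, σ_y = 427.0 → σ = 320 MPa, n = 1.33
Sample Z has the lowest safety factor, n = 1.33.

sample Z, n = 1.33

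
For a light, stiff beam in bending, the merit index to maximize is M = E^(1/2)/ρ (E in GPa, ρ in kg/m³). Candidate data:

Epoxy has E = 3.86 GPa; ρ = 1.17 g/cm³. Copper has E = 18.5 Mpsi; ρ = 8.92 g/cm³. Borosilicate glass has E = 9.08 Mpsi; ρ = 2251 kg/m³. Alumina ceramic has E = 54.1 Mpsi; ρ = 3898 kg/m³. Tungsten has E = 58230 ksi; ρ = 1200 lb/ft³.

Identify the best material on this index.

alumina ceramic

Convert each candidate to consistent units, then evaluate M:
  epoxy: E = 3.860 GPa, ρ = 1170 kg/m³
  copper: E = 127.6 GPa, ρ = 8920 kg/m³
  borosilicate glass: E = 62.60 GPa, ρ = 2251 kg/m³
  alumina ceramic: E = 373.0 GPa, ρ = 3898 kg/m³
  tungsten: E = 401.5 GPa, ρ = 19220 kg/m³
  alumina ceramic: M = 4.95×10⁻³
  borosilicate glass: M = 3.52×10⁻³
  epoxy: M = 1.68×10⁻³
  copper: M = 1.27×10⁻³
  tungsten: M = 1.04×10⁻³
Alumina ceramic ranks first.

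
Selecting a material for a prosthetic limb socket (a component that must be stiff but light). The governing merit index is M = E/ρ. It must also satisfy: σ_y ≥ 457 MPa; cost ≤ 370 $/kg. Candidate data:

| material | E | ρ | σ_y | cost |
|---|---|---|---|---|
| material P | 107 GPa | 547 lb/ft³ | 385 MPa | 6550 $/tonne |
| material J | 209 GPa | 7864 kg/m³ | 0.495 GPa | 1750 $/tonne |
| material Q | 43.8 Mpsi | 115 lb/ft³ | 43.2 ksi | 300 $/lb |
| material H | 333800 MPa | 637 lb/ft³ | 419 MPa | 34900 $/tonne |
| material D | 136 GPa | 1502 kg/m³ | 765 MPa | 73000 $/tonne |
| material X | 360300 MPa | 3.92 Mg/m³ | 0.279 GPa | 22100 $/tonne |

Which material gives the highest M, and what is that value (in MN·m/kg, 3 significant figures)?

material D, M = 90.5 MN·m/kg

Screen on constraints: σ_y ≥ 457 MPa; cost ≤ 370 $/kg. Survivors: material J, material D.
Normalizing units and computing the index:
  material J: E = 209.0 GPa, ρ = 7864 kg/m³
  material D: E = 136.0 GPa, ρ = 1502 kg/m³
  material D: M = 90.5 MN·m/kg
  material J: M = 26.6 MN·m/kg
Material D has the largest M.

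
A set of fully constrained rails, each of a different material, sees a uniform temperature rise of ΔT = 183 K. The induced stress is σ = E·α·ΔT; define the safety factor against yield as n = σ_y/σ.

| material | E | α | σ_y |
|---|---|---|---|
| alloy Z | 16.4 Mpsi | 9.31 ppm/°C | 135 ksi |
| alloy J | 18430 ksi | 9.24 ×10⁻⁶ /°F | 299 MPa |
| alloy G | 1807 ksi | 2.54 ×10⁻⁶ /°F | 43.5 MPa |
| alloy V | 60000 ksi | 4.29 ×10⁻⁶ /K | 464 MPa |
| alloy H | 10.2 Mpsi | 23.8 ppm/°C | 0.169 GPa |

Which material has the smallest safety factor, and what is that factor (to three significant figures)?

alloy H, n = 0.552

Converting E to GPa, α to ×10⁻⁶/K, σ_y to MPa, then σ and n for each:
  alloy Z: E = 113.1, α = 9.31, σ_y = 930.8 → σ = 193 MPa, n = 4.83
  alloy J: E = 127.1, α = 16.6, σ_y = 299.0 → σ = 387 MPa, n = 0.773
  alloy G: E = 12.46, α = 4.57, σ_y = 43.50 → σ = 10.4 MPa, n = 4.17
  alloy V: E = 413.7, α = 4.29, σ_y = 464.0 → σ = 325 MPa, n = 1.43
  alloy H: E = 70.33, α = 23.8, σ_y = 169.0 → σ = 306 MPa, n = 0.552
The minimum is alloy H at n = 0.552.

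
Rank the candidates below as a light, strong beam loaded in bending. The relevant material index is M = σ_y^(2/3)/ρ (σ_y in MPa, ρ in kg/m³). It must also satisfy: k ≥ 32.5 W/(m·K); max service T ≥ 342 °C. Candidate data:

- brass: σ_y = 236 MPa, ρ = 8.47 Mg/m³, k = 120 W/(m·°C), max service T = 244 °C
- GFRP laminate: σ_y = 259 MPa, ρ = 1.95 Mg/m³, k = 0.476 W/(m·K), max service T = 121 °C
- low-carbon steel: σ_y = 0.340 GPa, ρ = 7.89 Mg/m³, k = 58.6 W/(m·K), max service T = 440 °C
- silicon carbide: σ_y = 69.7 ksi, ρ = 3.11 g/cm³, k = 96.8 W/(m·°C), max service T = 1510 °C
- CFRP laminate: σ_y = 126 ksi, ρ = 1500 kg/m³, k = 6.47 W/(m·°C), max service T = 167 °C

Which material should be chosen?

Screen on constraints: k ≥ 32.5 W/(m·K); max service T ≥ 342 °C. Survivors: low-carbon steel, silicon carbide.
In SI units:
  low-carbon steel: σ_y = 340.0 MPa, ρ = 7890 kg/m³
  silicon carbide: σ_y = 480.6 MPa, ρ = 3110 kg/m³
  silicon carbide: M = 19.7×10⁻³
  low-carbon steel: M = 6.17×10⁻³
Highest index: silicon carbide.

silicon carbide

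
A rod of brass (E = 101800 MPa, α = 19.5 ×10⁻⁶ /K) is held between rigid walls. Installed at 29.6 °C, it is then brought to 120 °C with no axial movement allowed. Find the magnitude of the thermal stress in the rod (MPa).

179 MPa

E = 101800 MPa = 101.8 GPa.
ΔT = 90.40 K. Constrained thermal stress σ = E·α·ΔT = 101.8×10³ MPa × 19.5×10⁻⁶ × 90.40 = 179 MPa (compressive).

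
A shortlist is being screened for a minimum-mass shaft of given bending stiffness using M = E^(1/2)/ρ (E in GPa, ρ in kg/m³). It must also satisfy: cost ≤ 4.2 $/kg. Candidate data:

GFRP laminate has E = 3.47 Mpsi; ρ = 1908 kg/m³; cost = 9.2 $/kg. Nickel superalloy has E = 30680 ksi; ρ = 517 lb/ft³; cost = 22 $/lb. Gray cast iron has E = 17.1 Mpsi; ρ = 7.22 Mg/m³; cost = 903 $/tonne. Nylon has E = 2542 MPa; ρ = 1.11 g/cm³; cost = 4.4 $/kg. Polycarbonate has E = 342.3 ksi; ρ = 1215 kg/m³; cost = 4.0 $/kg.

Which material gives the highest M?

Screen on constraints: cost ≤ 4.2 $/kg. Survivors: gray cast iron, polycarbonate.
Convert each candidate to consistent units, then evaluate M:
  gray cast iron: E = 117.9 GPa, ρ = 7220 kg/m³
  polycarbonate: E = 2.360 GPa, ρ = 1215 kg/m³
  gray cast iron: M = 1.50×10⁻³
  polycarbonate: M = 1.26×10⁻³
The maximum is for gray cast iron.

gray cast iron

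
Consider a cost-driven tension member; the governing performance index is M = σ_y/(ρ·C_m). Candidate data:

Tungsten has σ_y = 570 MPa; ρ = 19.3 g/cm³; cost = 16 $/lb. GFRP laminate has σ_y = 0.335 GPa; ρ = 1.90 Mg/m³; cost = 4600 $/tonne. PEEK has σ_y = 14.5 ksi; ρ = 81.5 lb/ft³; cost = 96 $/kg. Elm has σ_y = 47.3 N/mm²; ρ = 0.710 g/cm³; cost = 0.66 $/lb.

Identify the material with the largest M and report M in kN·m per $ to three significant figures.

After converting to SI:
  tungsten: σ_y = 570.0 MPa, ρ = 19300 kg/m³, cost = 35.27 $/kg
  GFRP laminate: σ_y = 335.0 MPa, ρ = 1900 kg/m³, cost = 4.600 $/kg
  PEEK: σ_y = 99.97 MPa, ρ = 1306 kg/m³, cost = 96.00 $/kg
  elm: σ_y = 47.30 MPa, ρ = 710.0 kg/m³, cost = 1.455 $/kg
  elm: M = 45.8 kN·m per $
  GFRP laminate: M = 38.3 kN·m per $
  tungsten: M = 0.837 kN·m per $
  PEEK: M = 0.798 kN·m per $
Elm ranks first.

elm, M = 45.8 kN·m per $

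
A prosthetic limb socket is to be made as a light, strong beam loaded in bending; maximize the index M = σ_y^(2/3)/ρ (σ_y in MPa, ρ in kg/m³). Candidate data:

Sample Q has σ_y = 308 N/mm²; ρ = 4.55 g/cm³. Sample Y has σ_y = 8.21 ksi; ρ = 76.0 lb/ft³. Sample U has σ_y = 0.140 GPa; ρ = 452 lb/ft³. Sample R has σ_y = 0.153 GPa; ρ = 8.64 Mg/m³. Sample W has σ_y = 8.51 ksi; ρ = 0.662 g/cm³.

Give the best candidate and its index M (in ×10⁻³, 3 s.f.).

In SI units:
  sample Q: σ_y = 308.0 MPa, ρ = 4550 kg/m³
  sample Y: σ_y = 56.61 MPa, ρ = 1217 kg/m³
  sample U: σ_y = 140.0 MPa, ρ = 7240 kg/m³
  sample R: σ_y = 153.0 MPa, ρ = 8640 kg/m³
  sample W: σ_y = 58.67 MPa, ρ = 662.0 kg/m³
  sample W: M = 22.8×10⁻³
  sample Y: M = 12.1×10⁻³
  sample Q: M = 10.0×10⁻³
  sample U: M = 3.72×10⁻³
  sample R: M = 3.31×10⁻³
Sample W has the largest M.

sample W, M = 22.8×10⁻³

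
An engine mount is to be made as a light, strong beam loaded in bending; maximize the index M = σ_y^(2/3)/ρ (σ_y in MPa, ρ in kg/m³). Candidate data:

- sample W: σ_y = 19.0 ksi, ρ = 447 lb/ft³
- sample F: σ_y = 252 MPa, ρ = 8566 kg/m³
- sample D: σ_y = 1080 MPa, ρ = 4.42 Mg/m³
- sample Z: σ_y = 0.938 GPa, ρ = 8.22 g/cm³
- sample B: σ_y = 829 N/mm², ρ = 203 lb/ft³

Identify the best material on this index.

sample B

After converting to SI:
  sample W: σ_y = 131.0 MPa, ρ = 7160 kg/m³
  sample F: σ_y = 252.0 MPa, ρ = 8566 kg/m³
  sample D: σ_y = 1080 MPa, ρ = 4420 kg/m³
  sample Z: σ_y = 938.0 MPa, ρ = 8220 kg/m³
  sample B: σ_y = 829.0 MPa, ρ = 3252 kg/m³
  sample B: M = 27.1×10⁻³
  sample D: M = 23.8×10⁻³
  sample Z: M = 11.7×10⁻³
  sample F: M = 4.66×10⁻³
  sample W: M = 3.60×10⁻³
Highest index: sample B.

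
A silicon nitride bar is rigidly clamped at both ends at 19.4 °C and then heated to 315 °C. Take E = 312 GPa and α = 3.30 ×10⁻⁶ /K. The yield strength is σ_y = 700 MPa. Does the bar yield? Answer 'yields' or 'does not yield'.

ΔT = 295.6 K. Constrained thermal stress σ = E·α·ΔT = 312.0×10³ MPa × 3.30×10⁻⁶ × 295.6 = 304 MPa (compressive).
Compare to σ_y = 700 MPa: σ < σ_y, so it does not yield.

does not yield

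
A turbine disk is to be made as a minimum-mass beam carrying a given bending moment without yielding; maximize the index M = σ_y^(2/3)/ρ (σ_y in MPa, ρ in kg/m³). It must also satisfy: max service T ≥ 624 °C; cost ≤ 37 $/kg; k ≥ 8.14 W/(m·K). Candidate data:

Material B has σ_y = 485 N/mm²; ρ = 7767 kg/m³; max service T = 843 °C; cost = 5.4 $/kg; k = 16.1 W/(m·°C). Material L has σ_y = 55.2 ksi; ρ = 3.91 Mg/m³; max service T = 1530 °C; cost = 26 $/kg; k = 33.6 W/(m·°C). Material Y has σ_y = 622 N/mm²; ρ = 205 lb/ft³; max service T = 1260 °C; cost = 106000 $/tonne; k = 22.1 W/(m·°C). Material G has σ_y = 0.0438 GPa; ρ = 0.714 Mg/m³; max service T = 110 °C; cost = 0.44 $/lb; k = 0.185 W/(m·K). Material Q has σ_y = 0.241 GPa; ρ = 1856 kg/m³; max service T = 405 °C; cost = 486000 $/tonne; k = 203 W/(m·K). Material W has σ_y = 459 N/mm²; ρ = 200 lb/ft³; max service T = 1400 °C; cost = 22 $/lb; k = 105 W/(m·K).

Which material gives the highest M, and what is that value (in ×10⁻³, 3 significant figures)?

Screen on constraints: max service T ≥ 624 °C; cost ≤ 37 $/kg; k ≥ 8.14 W/(m·K). Survivors: material B, material L.
Normalizing units and computing the index:
  material B: σ_y = 485.0 MPa, ρ = 7767 kg/m³
  material L: σ_y = 380.6 MPa, ρ = 3910 kg/m³
  material L: M = 13.4×10⁻³
  material B: M = 7.95×10⁻³
The maximum is for material L.

material L, M = 13.4×10⁻³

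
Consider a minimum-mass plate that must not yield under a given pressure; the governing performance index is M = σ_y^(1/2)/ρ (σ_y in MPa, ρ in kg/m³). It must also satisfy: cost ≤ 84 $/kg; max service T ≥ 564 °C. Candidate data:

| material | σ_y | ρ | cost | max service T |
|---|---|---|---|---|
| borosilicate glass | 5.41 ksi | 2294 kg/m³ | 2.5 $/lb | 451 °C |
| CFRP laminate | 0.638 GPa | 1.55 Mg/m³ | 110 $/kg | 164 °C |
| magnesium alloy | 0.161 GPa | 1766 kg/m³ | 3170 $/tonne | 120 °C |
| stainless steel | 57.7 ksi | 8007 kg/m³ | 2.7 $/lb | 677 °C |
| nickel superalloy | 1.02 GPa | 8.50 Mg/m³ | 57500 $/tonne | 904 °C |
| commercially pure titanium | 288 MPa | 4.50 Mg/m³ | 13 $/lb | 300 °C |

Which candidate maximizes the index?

nickel superalloy

Screen on constraints: cost ≤ 84 $/kg; max service T ≥ 564 °C. Survivors: stainless steel, nickel superalloy.
Putting every candidate on a common basis:
  stainless steel: σ_y = 397.8 MPa, ρ = 8007 kg/m³
  nickel superalloy: σ_y = 1020 MPa, ρ = 8500 kg/m³
  nickel superalloy: M = 3.76×10⁻³
  stainless steel: M = 2.49×10⁻³
Nickel superalloy has the largest M.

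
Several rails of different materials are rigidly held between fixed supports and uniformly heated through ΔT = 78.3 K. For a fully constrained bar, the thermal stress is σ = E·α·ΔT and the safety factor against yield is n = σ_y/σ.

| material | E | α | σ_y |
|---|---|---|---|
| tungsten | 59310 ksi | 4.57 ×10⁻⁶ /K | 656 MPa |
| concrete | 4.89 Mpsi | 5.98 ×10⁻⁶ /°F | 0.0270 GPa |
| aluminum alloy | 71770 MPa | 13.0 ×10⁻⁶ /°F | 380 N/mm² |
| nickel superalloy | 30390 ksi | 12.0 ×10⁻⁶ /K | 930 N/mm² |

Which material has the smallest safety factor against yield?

concrete

Per material, after unit conversion:
  tungsten: E = 408.9, α = 4.57, σ_y = 656.0 → σ = 146 MPa, n = 4.48
  concrete: E = 33.72, α = 10.8, σ_y = 27.00 → σ = 28.4 MPa, n = 0.950
  aluminum alloy: E = 71.77, α = 23.4, σ_y = 380.0 → σ = 131 MPa, n = 2.89
  nickel superalloy: E = 209.5, α = 12.0, σ_y = 930.0 → σ = 197 MPa, n = 4.72
Concrete has the lowest safety factor, n = 0.950.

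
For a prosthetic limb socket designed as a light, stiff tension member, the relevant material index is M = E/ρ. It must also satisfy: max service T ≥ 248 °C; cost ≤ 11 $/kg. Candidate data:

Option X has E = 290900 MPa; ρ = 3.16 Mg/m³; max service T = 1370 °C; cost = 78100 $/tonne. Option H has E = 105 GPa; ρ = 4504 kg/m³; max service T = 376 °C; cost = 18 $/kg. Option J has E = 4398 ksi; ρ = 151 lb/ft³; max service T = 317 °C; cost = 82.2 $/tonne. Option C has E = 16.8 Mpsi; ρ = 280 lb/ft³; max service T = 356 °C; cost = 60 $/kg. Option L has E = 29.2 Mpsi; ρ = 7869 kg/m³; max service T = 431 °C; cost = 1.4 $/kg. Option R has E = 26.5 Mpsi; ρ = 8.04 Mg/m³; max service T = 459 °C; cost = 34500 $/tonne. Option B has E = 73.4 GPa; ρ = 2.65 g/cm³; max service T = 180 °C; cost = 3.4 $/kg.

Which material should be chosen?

option L

Screen on constraints: max service T ≥ 248 °C; cost ≤ 11 $/kg. Survivors: option J, option L.
Normalizing units and computing the index:
  option J: E = 30.32 GPa, ρ = 2419 kg/m³
  option L: E = 201.3 GPa, ρ = 7869 kg/m³
  option L: M = 25.6 MN·m/kg
  option J: M = 12.5 MN·m/kg
Highest index: option L.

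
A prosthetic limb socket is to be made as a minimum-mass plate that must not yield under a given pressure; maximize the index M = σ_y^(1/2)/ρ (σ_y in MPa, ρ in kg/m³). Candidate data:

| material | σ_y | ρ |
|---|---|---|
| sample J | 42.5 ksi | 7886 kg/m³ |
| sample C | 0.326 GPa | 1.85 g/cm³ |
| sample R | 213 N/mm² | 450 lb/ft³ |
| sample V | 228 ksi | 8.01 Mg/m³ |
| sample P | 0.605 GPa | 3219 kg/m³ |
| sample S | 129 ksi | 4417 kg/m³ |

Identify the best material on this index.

In SI units:
  sample J: σ_y = 293.0 MPa, ρ = 7886 kg/m³
  sample C: σ_y = 326.0 MPa, ρ = 1850 kg/m³
  sample R: σ_y = 213.0 MPa, ρ = 7208 kg/m³
  sample V: σ_y = 1572 MPa, ρ = 8010 kg/m³
  sample P: σ_y = 605.0 MPa, ρ = 3219 kg/m³
  sample S: σ_y = 889.4 MPa, ρ = 4417 kg/m³
  sample C: M = 9.76×10⁻³
  sample P: M = 7.64×10⁻³
  sample S: M = 6.75×10⁻³
  sample V: M = 4.95×10⁻³
  sample J: M = 2.17×10⁻³
  sample R: M = 2.02×10⁻³
Highest index: sample C.

sample C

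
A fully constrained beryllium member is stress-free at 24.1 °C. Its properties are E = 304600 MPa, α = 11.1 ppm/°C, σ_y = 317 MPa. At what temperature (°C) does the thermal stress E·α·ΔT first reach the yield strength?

118 °C

E = 304600 MPa = 304.6 GPa.
E·α·ΔT = 317.0 MPa ⇒ ΔT = 317.0 / (304.6×10³ × 11.1×10⁻⁶) = 93.76 K.
T = 24.1 + 93.76 = 117.9 °C.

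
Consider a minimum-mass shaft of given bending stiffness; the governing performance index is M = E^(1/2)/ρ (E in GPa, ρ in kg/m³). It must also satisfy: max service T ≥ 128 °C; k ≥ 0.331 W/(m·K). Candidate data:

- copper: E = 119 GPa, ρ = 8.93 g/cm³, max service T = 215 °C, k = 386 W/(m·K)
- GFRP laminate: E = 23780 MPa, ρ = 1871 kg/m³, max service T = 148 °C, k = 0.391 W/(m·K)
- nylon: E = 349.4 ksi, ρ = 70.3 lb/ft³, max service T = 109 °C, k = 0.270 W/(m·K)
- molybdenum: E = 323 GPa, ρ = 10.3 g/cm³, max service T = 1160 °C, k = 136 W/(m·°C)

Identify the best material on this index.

GFRP laminate

Screen on constraints: max service T ≥ 128 °C; k ≥ 0.331 W/(m·K). Survivors: copper, GFRP laminate, molybdenum.
Normalizing units and computing the index:
  copper: E = 119.0 GPa, ρ = 8930 kg/m³
  GFRP laminate: E = 23.78 GPa, ρ = 1871 kg/m³
  molybdenum: E = 323.0 GPa, ρ = 10300 kg/m³
  GFRP laminate: M = 2.61×10⁻³
  molybdenum: M = 1.74×10⁻³
  copper: M = 1.22×10⁻³
Highest index: GFRP laminate.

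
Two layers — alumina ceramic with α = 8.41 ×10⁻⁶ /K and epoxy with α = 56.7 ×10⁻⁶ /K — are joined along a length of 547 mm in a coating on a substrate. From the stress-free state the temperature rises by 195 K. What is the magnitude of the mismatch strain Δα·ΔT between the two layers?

Δα = |8.41 − 56.7|×10⁻⁶/K = 48.3×10⁻⁶/K.
Mismatch strain = Δα·ΔT = 48.3×10⁻⁶ × 195.0 = 9.42×10⁻³.

9.42×10⁻³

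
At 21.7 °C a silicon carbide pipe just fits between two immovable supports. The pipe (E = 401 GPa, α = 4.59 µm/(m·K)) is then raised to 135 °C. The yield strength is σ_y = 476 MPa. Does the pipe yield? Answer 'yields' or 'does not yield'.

does not yield

ΔT = 113.3 K. Constrained thermal stress σ = E·α·ΔT = 401.0×10³ MPa × 4.59×10⁻⁶ × 113.3 = 209 MPa (compressive).
Compare to σ_y = 476 MPa: σ < σ_y, so it does not yield.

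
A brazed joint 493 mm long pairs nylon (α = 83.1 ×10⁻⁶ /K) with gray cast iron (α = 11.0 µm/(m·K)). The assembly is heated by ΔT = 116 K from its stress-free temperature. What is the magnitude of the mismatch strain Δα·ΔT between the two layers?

8.36×10⁻³

Δα = |83.1 − 11.0|×10⁻⁶/K = 72.1×10⁻⁶/K.
Mismatch strain = Δα·ΔT = 72.1×10⁻⁶ × 116.0 = 8.36×10⁻³.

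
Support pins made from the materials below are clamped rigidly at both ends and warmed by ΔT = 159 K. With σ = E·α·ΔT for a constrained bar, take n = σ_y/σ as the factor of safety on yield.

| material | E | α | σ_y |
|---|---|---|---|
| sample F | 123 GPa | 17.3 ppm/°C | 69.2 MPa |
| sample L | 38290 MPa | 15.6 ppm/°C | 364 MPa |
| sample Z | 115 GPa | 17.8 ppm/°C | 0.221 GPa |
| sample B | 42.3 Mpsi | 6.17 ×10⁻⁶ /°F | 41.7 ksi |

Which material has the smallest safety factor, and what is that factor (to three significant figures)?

Converting E to GPa, α to ×10⁻⁶/K, σ_y to MPa, then σ and n for each:
  sample F: E = 123.0, α = 17.3, σ_y = 69.20 → σ = 338 MPa, n = 0.205
  sample L: E = 38.29, α = 15.6, σ_y = 364.0 → σ = 95.0 MPa, n = 3.83
  sample Z: E = 115.0, α = 17.8, σ_y = 221.0 → σ = 325 MPa, n = 0.679
  sample B: E = 291.6, α = 11.1, σ_y = 287.5 → σ = 515 MPa, n = 0.558
The minimum is sample F at n = 0.205.

sample F, n = 0.205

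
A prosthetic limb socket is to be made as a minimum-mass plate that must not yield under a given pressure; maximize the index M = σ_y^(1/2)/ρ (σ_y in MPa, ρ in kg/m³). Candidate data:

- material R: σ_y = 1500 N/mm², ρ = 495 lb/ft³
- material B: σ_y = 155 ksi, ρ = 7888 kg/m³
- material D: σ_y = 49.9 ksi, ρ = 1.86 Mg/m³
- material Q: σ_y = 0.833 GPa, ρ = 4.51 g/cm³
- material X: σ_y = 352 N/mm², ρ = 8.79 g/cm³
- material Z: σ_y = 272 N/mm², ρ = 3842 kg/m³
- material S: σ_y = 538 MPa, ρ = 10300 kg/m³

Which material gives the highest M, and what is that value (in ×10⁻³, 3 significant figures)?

material D, M = 9.97×10⁻³

In SI units:
  material R: σ_y = 1500 MPa, ρ = 7929 kg/m³
  material B: σ_y = 1069 MPa, ρ = 7888 kg/m³
  material D: σ_y = 344.0 MPa, ρ = 1860 kg/m³
  material Q: σ_y = 833.0 MPa, ρ = 4510 kg/m³
  material X: σ_y = 352.0 MPa, ρ = 8790 kg/m³
  material Z: σ_y = 272.0 MPa, ρ = 3842 kg/m³
  material S: σ_y = 538.0 MPa, ρ = 10300 kg/m³
  material D: M = 9.97×10⁻³
  material Q: M = 6.40×10⁻³
  material R: M = 4.88×10⁻³
  material Z: M = 4.29×10⁻³
  material B: M = 4.14×10⁻³
  material S: M = 2.25×10⁻³
  material X: M = 2.13×10⁻³
Material D ranks first.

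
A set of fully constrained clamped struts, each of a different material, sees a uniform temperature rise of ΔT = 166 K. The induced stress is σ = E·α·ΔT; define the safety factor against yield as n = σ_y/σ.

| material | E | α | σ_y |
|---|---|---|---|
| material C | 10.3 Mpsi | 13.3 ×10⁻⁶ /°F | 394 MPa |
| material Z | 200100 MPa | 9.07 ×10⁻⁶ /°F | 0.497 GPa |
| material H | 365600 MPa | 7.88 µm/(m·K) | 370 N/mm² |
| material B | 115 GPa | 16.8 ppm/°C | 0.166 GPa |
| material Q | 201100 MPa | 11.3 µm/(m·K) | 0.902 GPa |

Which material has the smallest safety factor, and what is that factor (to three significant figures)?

In consistent units (E in GPa, α in ×10⁻⁶/K, σ_y in MPa):
  material C: E = 71.02, α = 23.9, σ_y = 394.0 → σ = 282 MPa, n = 1.40
  material Z: E = 200.1, α = 16.3, σ_y = 497.0 → σ = 542 MPa, n = 0.916
  material H: E = 365.6, α = 7.88, σ_y = 370.0 → σ = 478 MPa, n = 0.774
  material B: E = 115.0, α = 16.8, σ_y = 166.0 → σ = 321 MPa, n = 0.518
  material Q: E = 201.1, α = 11.3, σ_y = 902.0 → σ = 377 MPa, n = 2.39
Material B has the lowest safety factor, n = 0.518.

material B, n = 0.518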